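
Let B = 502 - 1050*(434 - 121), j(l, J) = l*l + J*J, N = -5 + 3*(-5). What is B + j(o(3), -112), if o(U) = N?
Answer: -315204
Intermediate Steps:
N = -20 (N = -5 - 15 = -20)
o(U) = -20
j(l, J) = J**2 + l**2 (j(l, J) = l**2 + J**2 = J**2 + l**2)
B = -328148 (B = 502 - 1050*313 = 502 - 328650 = -328148)
B + j(o(3), -112) = -328148 + ((-112)**2 + (-20)**2) = -328148 + (12544 + 400) = -328148 + 12944 = -315204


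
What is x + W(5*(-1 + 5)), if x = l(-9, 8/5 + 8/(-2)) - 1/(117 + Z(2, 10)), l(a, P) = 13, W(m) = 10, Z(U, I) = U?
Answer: 2736/119 ≈ 22.992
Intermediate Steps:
x = 1546/119 (x = 13 - 1/(117 + 2) = 13 - 1/119 = 1546/119 ≈ 12.992)
x + W(5*(-1 + 5)) = 1546/119 + 10 = 2736/119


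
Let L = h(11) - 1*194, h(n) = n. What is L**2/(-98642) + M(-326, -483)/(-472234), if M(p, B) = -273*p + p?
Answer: -12280713925/23291053114 ≈ -0.52727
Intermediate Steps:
M(p, B) = -272*p
L = -183 (L = 11 - 1*194 = 11 - 194 = -183)
L**2/(-98642) + M(-326, -483)/(-472234) = (-183)**2/(-98642) - 272*(-326)/(-472234) = 33489*(-1/98642) + 88672*(-1/472234) = -33489/98642 - 44336/236117 = -12280713925/23291053114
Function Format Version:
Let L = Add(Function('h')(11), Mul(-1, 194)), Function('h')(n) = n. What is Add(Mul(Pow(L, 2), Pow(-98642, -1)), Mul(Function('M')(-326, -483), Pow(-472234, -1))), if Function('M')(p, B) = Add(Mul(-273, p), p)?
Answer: Rational(-12280713925, 23291053114) ≈ -0.52727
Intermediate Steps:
Function('M')(p, B) = Mul(-272, p)
L = -183 (L = Add(11, Mul(-1, 194)) = Add(11, -194) = -183)
Add(Mul(Pow(L, 2), Pow(-98642, -1)), Mul(Function('M')(-326, -483), Pow(-472234, -1))) = Add(Mul(Pow(-183, 2), Pow(-98642, -1)), Mul(Mul(-272, -326), Pow(-472234, -1))) = Add(Mul(33489, Rational(-1, 98642)), Mul(88672, Rational(-1, 472234))) = Add(Rational(-33489, 98642), Rational(-44336, 236117)) = Rational(-12280713925, 23291053114)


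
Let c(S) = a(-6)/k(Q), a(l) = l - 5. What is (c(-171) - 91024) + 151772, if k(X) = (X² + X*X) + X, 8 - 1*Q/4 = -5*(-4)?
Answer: 277010869/4560 ≈ 60748.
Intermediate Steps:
Q = -48 (Q = 32 - (-20)*(-4) = 32 - 4*20 = 32 - 80 = -48)
k(X) = X + 2*X² (k(X) = (X² + X²) + X = 2*X² + X = X + 2*X²)
a(l) = -5 + l
c(S) = -11/4560 (c(S) = (-5 - 6)/((-48*(1 + 2*(-48)))) = -11*(-1/(48*(1 - 96))) = -11/((-48*(-95))) = -11/4560)
(c(-171) - 91024) + 151772 = (-11/4560 - 91024) + 151772 = -415069451/4560 + 151772 = 277010869/4560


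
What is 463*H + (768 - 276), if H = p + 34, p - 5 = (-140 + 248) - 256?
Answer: -49975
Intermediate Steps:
p = -143 (p = 5 + ((-140 + 248) - 256) = 5 + (108 - 256) = 5 - 148 = -143)
H = -109 (H = -143 + 34 = -109)
463*H + (768 - 276) = 463*(-109) + (768 - 276) = -50467 + 492 = -49975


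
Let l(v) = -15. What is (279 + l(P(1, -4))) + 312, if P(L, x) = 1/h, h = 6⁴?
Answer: 576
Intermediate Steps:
h = 1296
P(L, x) = 1/1296
(279 + l(P(1, -4))) + 312 = (279 - 15) + 312 = 264 + 312 = 576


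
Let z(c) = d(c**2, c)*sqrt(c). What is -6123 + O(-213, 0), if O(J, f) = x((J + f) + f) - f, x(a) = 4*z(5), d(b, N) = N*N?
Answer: -6123 + 100*sqrt(5) ≈ -5899.4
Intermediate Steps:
d(b, N) = N**2
z(c) = c**(5/2) (z(c) = c**2*sqrt(c) = c**(5/2))
x(a) = 100*sqrt(5) (x(a) = 4*5**(5/2) = 4*(25*sqrt(5)) = 100*sqrt(5))
O(J, f) = -f + 100*sqrt(5) (O(J, f) = 100*sqrt(5) - f = -f + 100*sqrt(5))
-6123 + O(-213, 0) = -6123 + (-1*0 + 100*sqrt(5)) = -6123 + (0 + 100*sqrt(5)) = -6123 + 100*sqrt(5)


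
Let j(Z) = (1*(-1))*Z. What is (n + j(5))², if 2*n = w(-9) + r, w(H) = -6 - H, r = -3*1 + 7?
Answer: 9/4 ≈ 2.2500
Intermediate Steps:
r = 4 (r = -3 + 7 = 4)
n = 7/2 (n = ((-6 - 1*(-9)) + 4)/2 = ((-6 + 9) + 4)/2 = (3 + 4)/2 = (½)*7 = 7/2 ≈ 3.5000)
j(Z) = -Z
(n + j(5))² = (7/2 - 1*5)² = (7/2 - 5)² = (-3/2)² = 9/4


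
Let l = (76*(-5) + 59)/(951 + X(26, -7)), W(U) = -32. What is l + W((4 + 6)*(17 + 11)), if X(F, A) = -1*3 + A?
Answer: -30433/941 ≈ -32.341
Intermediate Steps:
X(F, A) = -3 + A
l = -321/941 (l = (76*(-5) + 59)/(951 + (-3 - 7)) = (-380 + 59)/(951 - 10) = -321/941 ≈ -0.34113)
l + W((4 + 6)*(17 + 11)) = -321/941 - 32 = -30433/941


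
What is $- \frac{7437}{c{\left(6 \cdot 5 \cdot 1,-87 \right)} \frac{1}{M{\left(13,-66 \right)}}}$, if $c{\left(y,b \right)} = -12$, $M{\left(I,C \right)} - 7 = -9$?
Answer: $- \frac{2479}{2} \approx -1239.5$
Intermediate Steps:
$M{\left(I,C \right)} = -2$ ($M{\left(I,C \right)} = 7 - 9 = -2$)
$- \frac{7437}{c{\left(6 \cdot 5 \cdot 1,-87 \right)} \frac{1}{M{\left(13,-66 \right)}}} = - \frac{7437}{\left(-12\right) \frac{1}{-2}} = - \frac{7437}{\left(-12\right) \left(- \frac{1}{2}\right)} = - \frac{7437}{6} = \left(-7437\right) \frac{1}{6} = - \frac{2479}{2}$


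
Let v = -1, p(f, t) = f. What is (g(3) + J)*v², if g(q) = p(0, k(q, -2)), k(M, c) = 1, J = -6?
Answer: -6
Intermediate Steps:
g(q) = 0
(g(3) + J)*v² = (0 - 6)*(-1)² = -6*1 = -6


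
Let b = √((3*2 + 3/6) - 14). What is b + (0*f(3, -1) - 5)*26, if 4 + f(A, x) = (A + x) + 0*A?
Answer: -130 + I*√30/2 ≈ -130.0 + 2.7386*I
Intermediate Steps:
f(A, x) = -4 + A + x (f(A, x) = -4 + ((A + x) + 0*A) = -4 + ((A + x) + 0) = -4 + (A + x) = -4 + A + x)
b = I*√30/2 (b = √((6 + 3*(⅙)) - 14) = √((6 + ½) - 14) = √(13/2 - 14) = √(-15/2) = I*√30/2 ≈ 2.7386*I)
b + (0*f(3, -1) - 5)*26 = I*√30/2 + (0*(-4 + 3 - 1) - 5)*26 = I*√30/2 + (0*(-2) - 5)*26 = I*√30/2 + (0 - 5)*26 = I*√30/2 - 5*26 = I*√30/2 - 130 = -130 + I*√30/2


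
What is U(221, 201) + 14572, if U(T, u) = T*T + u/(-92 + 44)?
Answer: 1014541/16 ≈ 63409.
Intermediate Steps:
U(T, u) = T² - u/48 (U(T, u) = T² + u/(-48) = T² - u/48)
U(221, 201) + 14572 = (221² - 1/48*201) + 14572 = (48841 - 67/16) + 14572 = 781389/16 + 14572 = 1014541/16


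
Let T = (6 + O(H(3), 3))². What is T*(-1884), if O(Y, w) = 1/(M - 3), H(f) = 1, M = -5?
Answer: -1040439/16 ≈ -65027.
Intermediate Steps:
O(Y, w) = -⅛ (O(Y, w) = 1/(-5 - 3) = 1/(-8) = -⅛)
T = 2209/64 (T = (6 - ⅛)² = (47/8)² = 2209/64 ≈ 34.516)
T*(-1884) = (2209/64)*(-1884) = -1040439/16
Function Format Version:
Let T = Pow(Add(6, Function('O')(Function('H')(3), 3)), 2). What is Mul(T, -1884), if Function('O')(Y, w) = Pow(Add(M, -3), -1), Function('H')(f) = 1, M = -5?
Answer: Rational(-1040439, 16) ≈ -65027.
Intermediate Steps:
Function('O')(Y, w) = Rational(-1, 8) (Function('O')(Y, w) = Pow(Add(-5, -3), -1) = Pow(-8, -1) = Rational(-1, 8))
T = Rational(2209, 64) (T = Pow(Add(6, Rational(-1, 8)), 2) = Pow(Rational(47, 8), 2) = Rational(2209, 64) ≈ 34.516)
Mul(T, -1884) = Mul(Rational(2209, 64), -1884) = Rational(-1040439, 16)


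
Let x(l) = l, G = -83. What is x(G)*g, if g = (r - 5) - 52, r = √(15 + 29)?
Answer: 4731 - 166*√11 ≈ 4180.4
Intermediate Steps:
r = 2*√11 (r = √44 = 2*√11 ≈ 6.6332)
g = -57 + 2*√11 (g = (2*√11 - 5) - 52 = (-5 + 2*√11) - 52 = -57 + 2*√11 ≈ -50.367)
x(G)*g = -83*(-57 + 2*√11) = 4731 - 166*√11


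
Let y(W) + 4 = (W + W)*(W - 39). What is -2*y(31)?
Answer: 1000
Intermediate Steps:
y(W) = -4 + 2*W*(-39 + W) (y(W) = -4 + (W + W)*(W - 39) = -4 + (2*W)*(-39 + W) = -4 + 2*W*(-39 + W))
-2*y(31) = -2*(-4 - 78*31 + 2*31²) = -2*(-4 - 2418 + 2*961) = -2*(-4 - 2418 + 1922) = -2*(-500) = 1000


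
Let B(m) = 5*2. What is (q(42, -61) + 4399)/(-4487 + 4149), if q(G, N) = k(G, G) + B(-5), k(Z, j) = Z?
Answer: -4451/338 ≈ -13.169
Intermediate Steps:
B(m) = 10
q(G, N) = 10 + G (q(G, N) = G + 10 = 10 + G)
(q(42, -61) + 4399)/(-4487 + 4149) = ((10 + 42) + 4399)/(-4487 + 4149) = (52 + 4399)/(-338) = 4451*(-1/338) = -4451/338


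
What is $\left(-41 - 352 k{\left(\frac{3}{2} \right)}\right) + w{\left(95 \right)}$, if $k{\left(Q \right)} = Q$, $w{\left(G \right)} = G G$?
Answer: $8456$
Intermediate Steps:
$w{\left(G \right)} = G^{2}$
$\left(-41 - 352 k{\left(\frac{3}{2} \right)}\right) + w{\left(95 \right)} = \left(-41 - 352 \cdot \frac{3}{2}\right) + 95^{2} = \left(-41 - 352 \cdot 3 \cdot \frac{1}{2}\right) + 9025 = \left(-41 - 528\right) + 9025 = -569 + 9025 = 8456$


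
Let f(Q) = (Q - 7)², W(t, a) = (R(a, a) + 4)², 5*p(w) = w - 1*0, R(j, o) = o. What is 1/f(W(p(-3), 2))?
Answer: 1/841 ≈ 0.0011891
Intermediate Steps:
p(w) = w/5 (p(w) = (w - 1*0)/5 = (w + 0)/5 = w/5)
W(t, a) = (4 + a)² (W(t, a) = (a + 4)² = (4 + a)²)
f(Q) = (-7 + Q)²
1/f(W(p(-3), 2)) = 1/((-7 + (4 + 2)²)²) = 1/((-7 + 6²)²) = 1/((-7 + 36)²) = 1/(29²) = 1/841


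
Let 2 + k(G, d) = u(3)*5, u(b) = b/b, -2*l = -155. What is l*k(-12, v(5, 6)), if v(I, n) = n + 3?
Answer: 465/2 ≈ 232.50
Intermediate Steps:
v(I, n) = 3 + n
l = 155/2 (l = -1/2*(-155) = 155/2 ≈ 77.500)
u(b) = 1
k(G, d) = 3 (k(G, d) = -2 + 1*5 = -2 + 5 = 3)
l*k(-12, v(5, 6)) = (155/2)*3 = 465/2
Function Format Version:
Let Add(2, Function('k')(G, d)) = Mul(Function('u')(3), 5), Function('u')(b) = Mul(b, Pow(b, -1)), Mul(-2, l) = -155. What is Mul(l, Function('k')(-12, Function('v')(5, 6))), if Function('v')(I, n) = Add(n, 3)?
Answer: Rational(465, 2) ≈ 232.50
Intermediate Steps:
Function('v')(I, n) = Add(3, n)
l = Rational(155, 2) (l = Mul(Rational(-1, 2), -155) = Rational(155, 2) ≈ 77.500)
Function('u')(b) = 1
Function('k')(G, d) = 3 (Function('k')(G, d) = Add(-2, Mul(1, 5)) = Add(-2, 5) = 3)
Mul(l, Function('k')(-12, Function('v')(5, 6))) = Mul(Rational(155, 2), 3) = Rational(465, 2)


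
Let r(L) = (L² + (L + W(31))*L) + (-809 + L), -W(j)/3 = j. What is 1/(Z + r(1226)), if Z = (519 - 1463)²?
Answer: 1/3783687 ≈ 2.6429e-7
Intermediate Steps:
W(j) = -3*j
Z = 891136 (Z = (-944)² = 891136)
r(L) = -809 + L + L² + L*(-93 + L) (r(L) = (L² + (L - 3*31)*L) + (-809 + L) = (L² + (L - 93)*L) + (-809 + L) = (L² + (-93 + L)*L) + (-809 + L) = (L² + L*(-93 + L)) + (-809 + L) = -809 + L + L² + L*(-93 + L))
1/(Z + r(1226)) = 1/(891136 + (-809 - 92*1226 + 2*1226²)) = 1/(891136 + (-809 - 112792 + 2*1503076)) = 1/(891136 + (-809 - 112792 + 3006152)) = 1/(891136 + 2892551) = 1/3783687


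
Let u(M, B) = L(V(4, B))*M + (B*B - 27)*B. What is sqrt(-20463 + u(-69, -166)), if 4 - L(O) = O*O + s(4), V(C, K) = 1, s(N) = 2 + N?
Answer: I*sqrt(4590070) ≈ 2142.4*I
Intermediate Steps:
L(O) = -2 - O**2 (L(O) = 4 - (O*O + (2 + 4)) = 4 - (O**2 + 6) = 4 - (6 + O**2) = 4 + (-6 - O**2) = -2 - O**2)
u(M, B) = -3*M + B*(-27 + B**2) (u(M, B) = (-2 - 1*1**2)*M + (B*B - 27)*B = (-2 - 1*1)*M + (B**2 - 27)*B = (-2 - 1)*M + (-27 + B**2)*B = -3*M + B*(-27 + B**2))
sqrt(-20463 + u(-69, -166)) = sqrt(-20463 + ((-166)**3 - 27*(-166) - 3*(-69))) = sqrt(-20463 + (-4574296 + 4482 + 207)) = sqrt(-20463 - 4569607) = sqrt(-4590070) = I*sqrt(4590070)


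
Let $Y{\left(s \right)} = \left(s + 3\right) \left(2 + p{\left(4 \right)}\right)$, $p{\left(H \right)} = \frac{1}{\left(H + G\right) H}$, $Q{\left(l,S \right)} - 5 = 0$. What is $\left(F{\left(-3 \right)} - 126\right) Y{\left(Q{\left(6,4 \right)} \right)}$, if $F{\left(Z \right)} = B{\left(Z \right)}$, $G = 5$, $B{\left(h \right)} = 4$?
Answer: $- \frac{17812}{9} \approx -1979.1$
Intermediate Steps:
$Q{\left(l,S \right)} = 5$ ($Q{\left(l,S \right)} = 5 + 0 = 5$)
$p{\left(H \right)} = \frac{1}{H \left(5 + H\right)}$ ($p{\left(H \right)} = \frac{1}{\left(H + 5\right) H} = \frac{1}{\left(5 + H\right) H} = \frac{1}{H \left(5 + H\right)}$)
$F{\left(Z \right)} = 4$
$Y{\left(s \right)} = \frac{73}{12} + \frac{73 s}{36}$ ($Y{\left(s \right)} = \left(s + 3\right) \left(2 + \frac{1}{4 \left(5 + 4\right)}\right) = \left(3 + s\right) \left(2 + \frac{1}{4 \cdot 9}\right) = \left(3 + s\right) \left(2 + \frac{1}{4} \cdot \frac{1}{9}\right) = \left(3 + s\right) \left(2 + \frac{1}{36}\right) = \left(3 + s\right) \frac{73}{36} = \frac{73}{12} + \frac{73 s}{36}$)
$\left(F{\left(-3 \right)} - 126\right) Y{\left(Q{\left(6,4 \right)} \right)} = \left(4 - 126\right) \left(\frac{73}{12} + \frac{73}{36} \cdot 5\right) = - 122 \left(\frac{73}{12} + \frac{365}{36}\right) = \left(-122\right) \frac{146}{9} = - \frac{17812}{9}$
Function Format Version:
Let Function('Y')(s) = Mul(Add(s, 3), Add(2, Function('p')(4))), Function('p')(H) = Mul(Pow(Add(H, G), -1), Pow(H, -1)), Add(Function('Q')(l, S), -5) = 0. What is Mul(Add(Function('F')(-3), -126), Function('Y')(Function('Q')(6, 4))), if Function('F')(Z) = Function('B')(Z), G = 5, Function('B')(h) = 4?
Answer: Rational(-17812, 9) ≈ -1979.1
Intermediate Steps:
Function('Q')(l, S) = 5 (Function('Q')(l, S) = Add(5, 0) = 5)
Function('p')(H) = Mul(Pow(H, -1), Pow(Add(5, H), -1)) (Function('p')(H) = Mul(Pow(Add(H, 5), -1), Pow(H, -1)) = Mul(Pow(Add(5, H), -1), Pow(H, -1)) = Mul(Pow(H, -1), Pow(Add(5, H), -1)))
Function('F')(Z) = 4
Function('Y')(s) = Add(Rational(73, 12), Mul(Rational(73, 36), s)) (Function('Y')(s) = Mul(Add(s, 3), Add(2, Mul(Pow(4, -1), Pow(Add(5, 4), -1)))) = Mul(Add(3, s), Add(2, Mul(Rational(1, 4), Pow(9, -1)))) = Mul(Add(3, s), Add(2, Mul(Rational(1, 4), Rational(1, 9)))) = Mul(Add(3, s), Add(2, Rational(1, 36))) = Mul(Add(3, s), Rational(73, 36)) = Add(Rational(73, 12), Mul(Rational(73, 36), s)))
Mul(Add(Function('F')(-3), -126), Function('Y')(Function('Q')(6, 4))) = Mul(Add(4, -126), Add(Rational(73, 12), Mul(Rational(73, 36), 5))) = Mul(-122, Add(Rational(73, 12), Rational(365, 36))) = Mul(-122, Rational(146, 9)) = Rational(-17812, 9)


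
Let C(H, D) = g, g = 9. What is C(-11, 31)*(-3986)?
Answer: -35874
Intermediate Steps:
C(H, D) = 9
C(-11, 31)*(-3986) = 9*(-3986) = -35874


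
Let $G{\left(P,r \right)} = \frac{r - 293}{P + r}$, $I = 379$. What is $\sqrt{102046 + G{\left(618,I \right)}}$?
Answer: $\frac{2 \sqrt{25358682039}}{997} \approx 319.45$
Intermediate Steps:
$G{\left(P,r \right)} = \frac{-293 + r}{P + r}$
$\sqrt{102046 + G{\left(618,I \right)}} = \sqrt{102046 + \frac{-293 + 379}{618 + 379}} = \sqrt{102046 + \frac{1}{997} \cdot 86} = \sqrt{102046 + \frac{86}{997}} = \sqrt{\frac{101739948}{997}} = \frac{2 \sqrt{25358682039}}{997}$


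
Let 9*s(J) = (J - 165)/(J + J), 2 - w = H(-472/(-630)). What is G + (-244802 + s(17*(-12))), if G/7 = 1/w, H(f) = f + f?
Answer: -7890005005/32232 ≈ -2.4479e+5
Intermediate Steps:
H(f) = 2*f
w = 158/315 (w = 2 - 2*(-472/(-630)) = 2 - 2*(-472*(-1/630)) = 2 - 2*236/315 = 2 - 1*472/315 = 2 - 472/315 = 158/315 ≈ 0.50159)
s(J) = (-165 + J)/(18*J) (s(J) = ((J - 165)/(J + J))/9 = ((-165 + J)/((2*J)))/9 = ((-165 + J)*(1/(2*J)))/9 = ((-165 + J)/(2*J))/9 = (-165 + J)/(18*J))
G = 2205/158 (G = 7/(158/315) = 7*(315/158) = 2205/158 ≈ 13.956)
G + (-244802 + s(17*(-12))) = 2205/158 + (-244802 + (-165 + 17*(-12))/(18*((17*(-12))))) = 2205/158 + (-244802 + (1/18)*(-165 - 204)/(-204)) = 2205/158 + (-244802 + (1/18)*(-1/204)*(-369)) = 2205/158 + (-244802 + 41/408) = 2205/158 - 99879175/408 = -7890005005/32232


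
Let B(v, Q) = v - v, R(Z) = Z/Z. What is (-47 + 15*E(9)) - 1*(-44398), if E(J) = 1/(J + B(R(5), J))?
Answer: 133058/3 ≈ 44353.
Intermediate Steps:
R(Z) = 1
B(v, Q) = 0
E(J) = 1/J (E(J) = 1/(J + 0) = 1/J)
(-47 + 15*E(9)) - 1*(-44398) = (-47 + 15/9) - 1*(-44398) = (-47 + 15*(⅑)) + 44398 = (-47 + 5/3) + 44398 = -136/3 + 44398 = 133058/3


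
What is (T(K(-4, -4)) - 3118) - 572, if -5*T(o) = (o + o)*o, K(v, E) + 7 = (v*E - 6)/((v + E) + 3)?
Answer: -18612/5 ≈ -3722.4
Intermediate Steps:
K(v, E) = -7 + (-6 + E*v)/(3 + E + v) (K(v, E) = -7 + (v*E - 6)/((v + E) + 3) = -7 + (E*v - 6)/((E + v) + 3) = -7 + (-6 + E*v)/(3 + E + v))
T(o) = -2*o²/5 (T(o) = -(o + o)*o/5 = -2*o*o/5 = -2*o²/5)
(T(K(-4, -4)) - 3118) - 572 = (-2*(-27 - 7*(-4) - 7*(-4) - 4*(-4))²/(3 - 4 - 4)²/5 - 3118) - 572 = (-2*(-27 + 28 + 28 + 16)²/25/5 - 3118) - 572 = (-2*(-⅕*45)²/5 - 3118) - 572 = (-⅖*(-9)² - 3118) - 572 = (-⅖*81 - 3118) - 572 = (-162/5 - 3118) - 572 = -15752/5 - 572 = -18612/5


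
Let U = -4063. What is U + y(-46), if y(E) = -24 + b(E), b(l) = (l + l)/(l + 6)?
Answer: -40847/10 ≈ -4084.7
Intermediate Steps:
b(l) = 2*l/(6 + l) (b(l) = (2*l)/(6 + l) = 2*l/(6 + l))
y(E) = -24 + 2*E/(6 + E)
U + y(-46) = -4063 + 2*(-72 - 11*(-46))/(6 - 46) = -4063 + 2*(-72 + 506)/(-40) = -4063 + 2*(-1/40)*434 = -4063 - 217/10 = -40847/10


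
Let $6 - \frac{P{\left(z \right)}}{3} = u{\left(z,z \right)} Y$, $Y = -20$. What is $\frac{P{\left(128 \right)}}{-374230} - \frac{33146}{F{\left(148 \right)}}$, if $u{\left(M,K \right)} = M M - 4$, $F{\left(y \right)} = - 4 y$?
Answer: $\frac{2955599831}{55386040} \approx 53.364$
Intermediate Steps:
$u{\left(M,K \right)} = -4 + M^{2}$ ($u{\left(M,K \right)} = M^{2} - 4 = -4 + M^{2}$)
$P{\left(z \right)} = -222 + 60 z^{2}$ ($P{\left(z \right)} = 18 - 3 \left(-4 + z^{2}\right) \left(-20\right) = 18 - 3 \left(80 - 20 z^{2}\right) = 18 + \left(-240 + 60 z^{2}\right) = -222 + 60 z^{2}$)
$\frac{P{\left(128 \right)}}{-374230} - \frac{33146}{F{\left(148 \right)}} = \frac{-222 + 60 \cdot 128^{2}}{-374230} - \frac{33146}{\left(-4\right) 148} = \left(-222 + 60 \cdot 16384\right) \left(- \frac{1}{374230}\right) - \frac{33146}{-592} = \left(-222 + 983040\right) \left(- \frac{1}{374230}\right) - - \frac{16573}{296} = 982818 \left(- \frac{1}{374230}\right) + \frac{16573}{296} = - \frac{491409}{187115} + \frac{16573}{296} = \frac{2955599831}{55386040}$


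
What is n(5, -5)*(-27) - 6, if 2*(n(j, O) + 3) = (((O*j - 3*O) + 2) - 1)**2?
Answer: -2037/2 ≈ -1018.5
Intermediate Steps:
n(j, O) = -3 + (1 - 3*O + O*j)**2/2 (n(j, O) = -3 + (((O*j - 3*O) + 2) - 1)**2/2 = -3 + (((-3*O + O*j) + 2) - 1)**2/2 = -3 + ((2 - 3*O + O*j) - 1)**2/2 = -3 + (1 - 3*O + O*j)**2/2)
n(5, -5)*(-27) - 6 = (-3 + (1 - 3*(-5) - 5*5)**2/2)*(-27) - 6 = (-3 + (1 + 15 - 25)**2/2)*(-27) - 6 = (-3 + (1/2)*(-9)**2)*(-27) - 6 = (-3 + (1/2)*81)*(-27) - 6 = (-3 + 81/2)*(-27) - 6 = (75/2)*(-27) - 6 = -2025/2 - 6 = -2037/2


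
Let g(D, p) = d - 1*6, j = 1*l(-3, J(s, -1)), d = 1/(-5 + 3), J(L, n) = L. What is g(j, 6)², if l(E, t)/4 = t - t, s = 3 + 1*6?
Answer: 169/4 ≈ 42.250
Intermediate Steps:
s = 9 (s = 3 + 6 = 9)
l(E, t) = 0 (l(E, t) = 4*(t - t) = 4*0 = 0)
d = -½ (d = 1/(-2) = -½ ≈ -0.50000)
j = 0 (j = 1*0 = 0)
g(D, p) = -13/2 (g(D, p) = -½ - 1*6 = -½ - 6 = -13/2)
g(j, 6)² = (-13/2)² = 169/4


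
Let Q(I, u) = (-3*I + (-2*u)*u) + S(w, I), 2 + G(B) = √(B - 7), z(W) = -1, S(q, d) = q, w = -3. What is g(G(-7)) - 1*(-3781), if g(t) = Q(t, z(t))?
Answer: 3782 - 3*I*√14 ≈ 3782.0 - 11.225*I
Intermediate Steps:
G(B) = -2 + √(-7 + B) (G(B) = -2 + √(B - 7) = -2 + √(-7 + B))
Q(I, u) = -3 - 3*I - 2*u² (Q(I, u) = (-3*I + (-2*u)*u) - 3 = (-3*I - 2*u²) - 3 = -3 - 3*I - 2*u²)
g(t) = -5 - 3*t (g(t) = -3 - 3*t - 2*(-1)² = -3 - 3*t - 2*1 = -3 - 3*t - 2 = -5 - 3*t)
g(G(-7)) - 1*(-3781) = (-5 - 3*(-2 + √(-7 - 7))) - 1*(-3781) = (-5 - 3*(-2 + √(-14))) + 3781 = (-5 - 3*(-2 + I*√14)) + 3781 = (-5 + (6 - 3*I*√14)) + 3781 = (1 - 3*I*√14) + 3781 = 3782 - 3*I*√14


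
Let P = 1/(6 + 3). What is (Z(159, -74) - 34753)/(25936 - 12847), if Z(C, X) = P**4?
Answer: -228014432/85876929 ≈ -2.6551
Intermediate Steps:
P = 1/9 ≈ 0.11111
Z(C, X) = 1/6561 (Z(C, X) = (1/9)**4 = 1/6561)
(Z(159, -74) - 34753)/(25936 - 12847) = (1/6561 - 34753)/(25936 - 12847) = -228014432/6561/13089 = -228014432/6561*1/13089 = -228014432/85876929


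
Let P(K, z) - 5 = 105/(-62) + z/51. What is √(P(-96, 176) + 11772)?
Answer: √117766890822/3162 ≈ 108.53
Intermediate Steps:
P(K, z) = 205/62 + z/51 (P(K, z) = 5 + (105/(-62) + z/51) = 5 + (105*(-1/62) + z*(1/51)) = 5 + (-105/62 + z/51) = 205/62 + z/51)
√(P(-96, 176) + 11772) = √((205/62 + (1/51)*176) + 11772) = √((205/62 + 176/51) + 11772) = √(21367/3162 + 11772) = √(37244431/3162) = √117766890822/3162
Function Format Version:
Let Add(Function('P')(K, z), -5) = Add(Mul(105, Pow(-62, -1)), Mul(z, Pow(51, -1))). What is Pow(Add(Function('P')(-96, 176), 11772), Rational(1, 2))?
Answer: Mul(Rational(1, 3162), Pow(117766890822, Rational(1, 2))) ≈ 108.53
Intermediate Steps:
Function('P')(K, z) = Add(Rational(205, 62), Mul(Rational(1, 51), z)) (Function('P')(K, z) = Add(5, Add(Mul(105, Pow(-62, -1)), Mul(z, Pow(51, -1)))) = Add(5, Add(Mul(105, Rational(-1, 62)), Mul(z, Rational(1, 51)))) = Add(5, Add(Rational(-105, 62), Mul(Rational(1, 51), z))) = Add(Rational(205, 62), Mul(Rational(1, 51), z)))
Pow(Add(Function('P')(-96, 176), 11772), Rational(1, 2)) = Pow(Add(Add(Rational(205, 62), Mul(Rational(1, 51), 176)), 11772), Rational(1, 2)) = Pow(Add(Add(Rational(205, 62), Rational(176, 51)), 11772), Rational(1, 2)) = Pow(Add(Rational(21367, 3162), 11772), Rational(1, 2)) = Pow(Rational(37244431, 3162), Rational(1, 2)) = Mul(Rational(1, 3162), Pow(117766890822, Rational(1, 2)))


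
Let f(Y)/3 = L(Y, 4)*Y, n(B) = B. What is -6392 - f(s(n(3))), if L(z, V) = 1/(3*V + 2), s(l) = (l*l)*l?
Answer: -89569/14 ≈ -6397.8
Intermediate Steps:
s(l) = l**3 (s(l) = l**2*l = l**3)
L(z, V) = 1/(2 + 3*V)
f(Y) = 3*Y/14 (f(Y) = 3*(Y/(2 + 3*4)) = 3*(Y/(2 + 12)) = 3*(Y/14) = 3*Y/14)
-6392 - f(s(n(3))) = -6392 - 3*3**3/14 = -6392 - 3*27/14 = -6392 - 1*81/14 = -6392 - 81/14 = -89569/14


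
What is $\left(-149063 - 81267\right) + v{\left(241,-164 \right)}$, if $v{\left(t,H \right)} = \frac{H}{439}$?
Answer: $- \frac{101115034}{439} \approx -2.3033 \cdot 10^{5}$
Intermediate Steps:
$v{\left(t,H \right)} = \frac{H}{439}$ ($v{\left(t,H \right)} = H \frac{1}{439} = \frac{H}{439}$)
$\left(-149063 - 81267\right) + v{\left(241,-164 \right)} = \left(-149063 - 81267\right) + \frac{1}{439} \left(-164\right) = -230330 - \frac{164}{439} = - \frac{101115034}{439}$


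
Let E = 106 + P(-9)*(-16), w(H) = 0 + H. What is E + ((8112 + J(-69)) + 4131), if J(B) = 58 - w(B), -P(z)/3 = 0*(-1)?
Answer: 12476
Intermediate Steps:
w(H) = H
P(z) = 0 (P(z) = -0*(-1) = -3*0 = 0)
E = 106 (E = 106 + 0*(-16) = 106 + 0 = 106)
J(B) = 58 - B
E + ((8112 + J(-69)) + 4131) = 106 + ((8112 + (58 - 1*(-69))) + 4131) = 106 + ((8112 + (58 + 69)) + 4131) = 106 + ((8112 + 127) + 4131) = 106 + (8239 + 4131) = 106 + 12370 = 12476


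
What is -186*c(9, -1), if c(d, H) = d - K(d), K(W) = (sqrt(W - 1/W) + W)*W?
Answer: 13392 + 2232*sqrt(5) ≈ 18383.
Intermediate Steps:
K(W) = W*(W + sqrt(W - 1/W)) (K(W) = (W + sqrt(W - 1/W))*W = W*(W + sqrt(W - 1/W)))
c(d, H) = d - d*(d + sqrt((-1 + d**2)/d))
-186*c(9, -1) = -1674*(1 - 1*9 - sqrt((-1 + 9**2)/9)) = -1674*(1 - 9 - sqrt((-1 + 81)/9)) = -1674*(1 - 9 - sqrt((1/9)*80)) = -1674*(1 - 9 - sqrt(80/9)) = -1674*(1 - 9 - 4*sqrt(5)/3) = -1674*(-8 - 4*sqrt(5)/3) = -186*(-72 - 12*sqrt(5)) = 13392 + 2232*sqrt(5)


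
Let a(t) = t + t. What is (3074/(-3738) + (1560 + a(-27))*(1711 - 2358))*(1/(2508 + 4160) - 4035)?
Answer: 48997964028021605/12462492 ≈ 3.9316e+9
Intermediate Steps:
a(t) = 2*t
(3074/(-3738) + (1560 + a(-27))*(1711 - 2358))*(1/(2508 + 4160) - 4035) = (3074/(-3738) + (1560 + 2*(-27))*(1711 - 2358))*(1/(2508 + 4160) - 4035) = (3074*(-1/3738) + (1560 - 54)*(-647))*(1/6668 - 4035) = (-1537/1869 + 1506*(-647))*(1/6668 - 4035) = (-1537/1869 - 974382)*(-26905379/6668) = -1821121495/1869*(-26905379/6668) = 48997964028021605/12462492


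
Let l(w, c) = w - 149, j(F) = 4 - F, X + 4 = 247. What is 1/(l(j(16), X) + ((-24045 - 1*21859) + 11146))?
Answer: -1/34919 ≈ -2.8638e-5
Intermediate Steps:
X = 243 (X = -4 + 247 = 243)
l(w, c) = -149 + w
1/(l(j(16), X) + ((-24045 - 1*21859) + 11146)) = 1/((-149 + (4 - 1*16)) + ((-24045 - 1*21859) + 11146)) = 1/((-149 + (4 - 16)) + ((-24045 - 21859) + 11146)) = 1/((-149 - 12) + (-45904 + 11146)) = 1/(-161 - 34758) = 1/(-34919) = -1/34919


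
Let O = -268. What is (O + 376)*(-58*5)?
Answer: -31320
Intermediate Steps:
(O + 376)*(-58*5) = (-268 + 376)*(-58*5) = 108*(-290) = -31320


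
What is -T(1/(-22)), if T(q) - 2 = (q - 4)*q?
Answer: -1057/484 ≈ -2.1839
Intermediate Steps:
T(q) = 2 + q*(-4 + q) (T(q) = 2 + (q - 4)*q = 2 + (-4 + q)*q = 2 + q*(-4 + q))
-T(1/(-22)) = -(2 + (1/(-22))² - 4/(-22)) = -(2 + (-1/22)² - 4*(-1/22)) = -(2 + 1/484 + 2/11) = -1*1057/484 = -1057/484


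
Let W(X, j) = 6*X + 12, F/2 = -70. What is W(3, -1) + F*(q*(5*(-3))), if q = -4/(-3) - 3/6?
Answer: 1780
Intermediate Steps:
F = -140 (F = 2*(-70) = -140)
W(X, j) = 12 + 6*X
q = ⅚ (q = -4*(-⅓) - 3*⅙ = 4/3 - ½ = ⅚ ≈ 0.83333)
W(3, -1) + F*(q*(5*(-3))) = (12 + 6*3) - 350*5*(-3)/3 = (12 + 18) - 350*(-15)/3 = 30 - 140*(-25/2) = 30 + 1750 = 1780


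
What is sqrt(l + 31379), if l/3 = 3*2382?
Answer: sqrt(52817) ≈ 229.82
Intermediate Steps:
l = 21438 (l = 3*(3*2382) = 3*7146 = 21438)
sqrt(l + 31379) = sqrt(21438 + 31379) = sqrt(52817)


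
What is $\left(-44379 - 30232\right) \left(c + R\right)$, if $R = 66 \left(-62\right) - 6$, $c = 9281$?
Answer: $-386708813$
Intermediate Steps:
$R = -4098$ ($R = -4092 - 6 = -4098$)
$\left(-44379 - 30232\right) \left(c + R\right) = \left(-44379 - 30232\right) \left(9281 - 4098\right) = \left(-74611\right) 5183 = -386708813$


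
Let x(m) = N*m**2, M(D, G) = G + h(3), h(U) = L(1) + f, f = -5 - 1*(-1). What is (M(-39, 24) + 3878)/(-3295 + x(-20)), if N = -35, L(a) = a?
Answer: -3899/17295 ≈ -0.22544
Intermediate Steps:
f = -4 (f = -5 + 1 = -4)
h(U) = -3 (h(U) = 1 - 4 = -3)
M(D, G) = -3 + G (M(D, G) = G - 3 = -3 + G)
x(m) = -35*m**2
(M(-39, 24) + 3878)/(-3295 + x(-20)) = ((-3 + 24) + 3878)/(-3295 - 35*(-20)**2) = (21 + 3878)/(-3295 - 35*400) = 3899/(-3295 - 14000) = 3899/(-17295) = 3899*(-1/17295) = -3899/17295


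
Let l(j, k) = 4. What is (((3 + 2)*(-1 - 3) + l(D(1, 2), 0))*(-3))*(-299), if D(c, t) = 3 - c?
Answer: -14352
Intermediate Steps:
(((3 + 2)*(-1 - 3) + l(D(1, 2), 0))*(-3))*(-299) = (((3 + 2)*(-1 - 3) + 4)*(-3))*(-299) = ((5*(-4) + 4)*(-3))*(-299) = ((-20 + 4)*(-3))*(-299) = -16*(-3)*(-299) = 48*(-299) = -14352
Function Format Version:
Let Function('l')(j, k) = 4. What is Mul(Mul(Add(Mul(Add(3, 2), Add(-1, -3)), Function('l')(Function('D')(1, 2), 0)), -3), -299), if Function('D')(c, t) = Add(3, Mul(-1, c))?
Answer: -14352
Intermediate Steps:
Mul(Mul(Add(Mul(Add(3, 2), Add(-1, -3)), Function('l')(Function('D')(1, 2), 0)), -3), -299) = Mul(Mul(Add(Mul(Add(3, 2), Add(-1, -3)), 4), -3), -299) = Mul(Mul(Add(Mul(5, -4), 4), -3), -299) = Mul(Mul(Add(-20, 4), -3), -299) = Mul(Mul(-16, -3), -299) = Mul(48, -299) = -14352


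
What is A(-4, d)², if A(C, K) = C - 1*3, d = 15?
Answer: 49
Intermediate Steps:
A(C, K) = -3 + C (A(C, K) = C - 3 = -3 + C)
A(-4, d)² = (-3 - 4)² = (-7)² = 49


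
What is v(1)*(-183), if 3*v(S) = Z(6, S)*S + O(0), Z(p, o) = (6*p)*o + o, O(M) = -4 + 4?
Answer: -2257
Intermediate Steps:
O(M) = 0
Z(p, o) = o + 6*o*p (Z(p, o) = 6*o*p + o = o + 6*o*p)
v(S) = 37*S**2/3 (v(S) = ((S*(1 + 6*6))*S + 0)/3 = ((S*(1 + 36))*S + 0)/3 = ((S*37)*S + 0)/3 = ((37*S)*S + 0)/3 = (37*S**2 + 0)/3 = (37*S**2)/3 = 37*S**2/3)
v(1)*(-183) = ((37/3)*1**2)*(-183) = ((37/3)*1)*(-183) = (37/3)*(-183) = -2257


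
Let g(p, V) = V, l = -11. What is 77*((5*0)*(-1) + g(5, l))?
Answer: -847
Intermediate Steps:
77*((5*0)*(-1) + g(5, l)) = 77*((5*0)*(-1) - 11) = 77*(0*(-1) - 11) = 77*(0 - 11) = 77*(-11) = -847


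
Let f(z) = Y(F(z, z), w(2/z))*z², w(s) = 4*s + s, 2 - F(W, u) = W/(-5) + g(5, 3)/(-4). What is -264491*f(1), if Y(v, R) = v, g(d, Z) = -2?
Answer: -4496347/10 ≈ -4.4963e+5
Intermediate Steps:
F(W, u) = 3/2 + W/5 (F(W, u) = 2 - (W/(-5) - 2/(-4)) = 2 - (W*(-⅕) - 2*(-¼)) = 2 - (-W/5 + ½) = 2 - (½ - W/5) = 2 + (-½ + W/5) = 3/2 + W/5)
w(s) = 5*s
f(z) = z²*(3/2 + z/5) (f(z) = (3/2 + z/5)*z² = z²*(3/2 + z/5))
-264491*f(1) = -264491*1²*(15 + 2*1)/10 = -264491*(15 + 2)/10 = -264491*17/10 = -4496347/10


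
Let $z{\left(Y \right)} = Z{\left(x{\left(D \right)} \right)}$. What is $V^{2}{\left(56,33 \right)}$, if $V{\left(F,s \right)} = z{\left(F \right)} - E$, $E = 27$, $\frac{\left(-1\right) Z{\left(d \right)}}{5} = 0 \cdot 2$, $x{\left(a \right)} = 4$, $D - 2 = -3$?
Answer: $729$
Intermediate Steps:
$D = -1$ ($D = 2 - 3 = -1$)
$Z{\left(d \right)} = 0$ ($Z{\left(d \right)} = - 5 \cdot 0 \cdot 2 = \left(-5\right) 0 = 0$)
$z{\left(Y \right)} = 0$
$V{\left(F,s \right)} = -27$ ($V{\left(F,s \right)} = 0 - 27 = -27$)
$V^{2}{\left(56,33 \right)} = \left(-27\right)^{2} = 729$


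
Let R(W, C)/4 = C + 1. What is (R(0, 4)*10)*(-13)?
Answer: -2600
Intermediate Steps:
R(W, C) = 4 + 4*C (R(W, C) = 4*(C + 1) = 4*(1 + C) = 4 + 4*C)
(R(0, 4)*10)*(-13) = ((4 + 4*4)*10)*(-13) = ((4 + 16)*10)*(-13) = (20*10)*(-13) = 200*(-13) = -2600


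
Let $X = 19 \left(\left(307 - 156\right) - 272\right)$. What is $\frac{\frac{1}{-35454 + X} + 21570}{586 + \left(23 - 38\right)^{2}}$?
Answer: $\frac{814332209}{30617683} \approx 26.597$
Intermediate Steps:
$X = -2299$ ($X = 19 \left(151 - 272\right) = 19 \left(-121\right) = -2299$)
$\frac{\frac{1}{-35454 + X} + 21570}{586 + \left(23 - 38\right)^{2}} = \frac{\frac{1}{-35454 - 2299} + 21570}{586 + \left(23 - 38\right)^{2}} = \frac{\frac{1}{-37753} + 21570}{586 + \left(-15\right)^{2}} = \frac{- \frac{1}{37753} + 21570}{586 + 225} = \frac{814332209}{37753 \cdot 811} = \frac{814332209}{37753} \cdot \frac{1}{811} = \frac{814332209}{30617683}$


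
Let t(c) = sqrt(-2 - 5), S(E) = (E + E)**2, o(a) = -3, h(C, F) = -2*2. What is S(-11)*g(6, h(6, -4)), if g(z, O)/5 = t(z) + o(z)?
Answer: -7260 + 2420*I*sqrt(7) ≈ -7260.0 + 6402.7*I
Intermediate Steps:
h(C, F) = -4
S(E) = 4*E**2 (S(E) = (2*E)**2 = 4*E**2)
t(c) = I*sqrt(7) (t(c) = sqrt(-7) = I*sqrt(7))
g(z, O) = -15 + 5*I*sqrt(7) (g(z, O) = 5*(I*sqrt(7) - 3) = 5*(-3 + I*sqrt(7)) = -15 + 5*I*sqrt(7))
S(-11)*g(6, h(6, -4)) = (4*(-11)**2)*(-15 + 5*I*sqrt(7)) = (4*121)*(-15 + 5*I*sqrt(7)) = 484*(-15 + 5*I*sqrt(7)) = -7260 + 2420*I*sqrt(7)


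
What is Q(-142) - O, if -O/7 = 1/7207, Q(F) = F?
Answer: -1023387/7207 ≈ -142.00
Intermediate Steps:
O = -7/7207 ≈ -0.00097128
Q(-142) - O = -142 - 1*(-7/7207) = -142 + 7/7207 = -1023387/7207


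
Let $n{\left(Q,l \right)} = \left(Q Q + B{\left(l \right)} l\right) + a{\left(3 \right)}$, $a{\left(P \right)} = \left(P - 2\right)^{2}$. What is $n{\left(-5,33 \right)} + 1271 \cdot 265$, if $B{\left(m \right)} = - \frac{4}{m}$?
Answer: $336837$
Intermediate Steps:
$a{\left(P \right)} = \left(-2 + P\right)^{2}$
$n{\left(Q,l \right)} = -3 + Q^{2}$ ($n{\left(Q,l \right)} = \left(Q Q + - \frac{4}{l} l\right) + \left(-2 + 3\right)^{2} = \left(Q^{2} - 4\right) + 1^{2} = \left(-4 + Q^{2}\right) + 1 = -3 + Q^{2}$)
$n{\left(-5,33 \right)} + 1271 \cdot 265 = \left(-3 + \left(-5\right)^{2}\right) + 1271 \cdot 265 = \left(-3 + 25\right) + 336815 = 22 + 336815 = 336837$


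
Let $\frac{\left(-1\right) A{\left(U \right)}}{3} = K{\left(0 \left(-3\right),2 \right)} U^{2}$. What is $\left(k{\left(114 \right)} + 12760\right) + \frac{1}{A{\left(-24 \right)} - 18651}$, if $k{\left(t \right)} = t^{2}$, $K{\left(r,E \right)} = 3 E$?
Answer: $\frac{747413363}{29019} \approx 25756.0$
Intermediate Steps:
$A{\left(U \right)} = - 18 U^{2}$ ($A{\left(U \right)} = - 3 \cdot 3 \cdot 2 U^{2} = - 3 \cdot 6 U^{2} = - 18 U^{2}$)
$\left(k{\left(114 \right)} + 12760\right) + \frac{1}{A{\left(-24 \right)} - 18651} = \left(114^{2} + 12760\right) + \frac{1}{- 18 \left(-24\right)^{2} - 18651} = \left(12996 + 12760\right) + \frac{1}{\left(-18\right) 576 - 18651} = 25756 + \frac{1}{-10368 - 18651} = 25756 + \frac{1}{-29019} = 25756 - \frac{1}{29019} = \frac{747413363}{29019}$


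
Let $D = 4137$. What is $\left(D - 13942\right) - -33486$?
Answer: $23681$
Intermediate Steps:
$\left(D - 13942\right) - -33486 = \left(4137 - 13942\right) - -33486 = -9805 + 33486 = 23681$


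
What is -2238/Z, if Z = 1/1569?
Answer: -3511422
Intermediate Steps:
Z = 1/1569 ≈ 0.00063735
-2238/Z = -2238/1/1569 = -2238*1569 = -3511422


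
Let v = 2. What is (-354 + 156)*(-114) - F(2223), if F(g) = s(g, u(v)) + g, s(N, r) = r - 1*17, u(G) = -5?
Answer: 20371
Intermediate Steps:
s(N, r) = -17 + r (s(N, r) = r - 17 = -17 + r)
F(g) = -22 + g (F(g) = (-17 - 5) + g = -22 + g)
(-354 + 156)*(-114) - F(2223) = (-354 + 156)*(-114) - (-22 + 2223) = -198*(-114) - 1*2201 = 22572 - 2201 = 20371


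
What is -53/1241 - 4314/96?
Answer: -893127/19856 ≈ -44.980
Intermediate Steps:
-53/1241 - 4314/96 = -53*1/1241 - 4314*1/96 = -53/1241 - 719/16 = -893127/19856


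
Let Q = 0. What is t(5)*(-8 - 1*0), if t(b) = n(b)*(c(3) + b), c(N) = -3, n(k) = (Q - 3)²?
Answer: -144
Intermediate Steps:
n(k) = 9 (n(k) = (0 - 3)² = (-3)² = 9)
t(b) = -27 + 9*b (t(b) = 9*(-3 + b) = -27 + 9*b)
t(5)*(-8 - 1*0) = (-27 + 9*5)*(-8 - 1*0) = (-27 + 45)*(-8 + 0) = 18*(-8) = -144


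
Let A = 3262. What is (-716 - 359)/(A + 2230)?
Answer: -1075/5492 ≈ -0.19574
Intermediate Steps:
(-716 - 359)/(A + 2230) = (-716 - 359)/(3262 + 2230) = -1075/5492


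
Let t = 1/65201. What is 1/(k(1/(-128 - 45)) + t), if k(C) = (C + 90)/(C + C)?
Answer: -130402/1015114367 ≈ -0.00012846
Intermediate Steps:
t = 1/65201 ≈ 1.5337e-5
k(C) = (90 + C)/(2*C) (k(C) = (90 + C)/((2*C)) = (90 + C)*(1/(2*C)) = (90 + C)/(2*C))
1/(k(1/(-128 - 45)) + t) = 1/((90 + 1/(-128 - 45))/(2*(1/(-128 - 45))) + 1/65201) = 1/((90 + 1/(-173))/(2*(1/(-173))) + 1/65201) = 1/((90 - 1/173)/(2*(-1/173)) + 1/65201) = 1/((½)*(-173)*(15569/173) + 1/65201) = 1/(-15569/2 + 1/65201) = 1/(-1015114367/130402) = -130402/1015114367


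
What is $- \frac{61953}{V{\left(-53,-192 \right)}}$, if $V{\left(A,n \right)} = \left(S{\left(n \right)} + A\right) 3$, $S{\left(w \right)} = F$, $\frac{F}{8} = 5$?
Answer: $\frac{20651}{13} \approx 1588.5$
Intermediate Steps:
$F = 40$ ($F = 8 \cdot 5 = 40$)
$S{\left(w \right)} = 40$
$V{\left(A,n \right)} = 120 + 3 A$ ($V{\left(A,n \right)} = \left(40 + A\right) 3 = 120 + 3 A$)
$- \frac{61953}{V{\left(-53,-192 \right)}} = - \frac{61953}{120 + 3 \left(-53\right)} = - \frac{61953}{120 - 159} = - \frac{61953}{-39} = \left(-61953\right) \left(- \frac{1}{39}\right) = \frac{20651}{13}$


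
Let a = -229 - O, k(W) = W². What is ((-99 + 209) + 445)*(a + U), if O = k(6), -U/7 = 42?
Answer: -310245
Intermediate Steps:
U = -294 (U = -7*42 = -294)
O = 36 (O = 6² = 36)
a = -265 (a = -229 - 1*36 = -229 - 36 = -265)
((-99 + 209) + 445)*(a + U) = ((-99 + 209) + 445)*(-265 - 294) = (110 + 445)*(-559) = 555*(-559) = -310245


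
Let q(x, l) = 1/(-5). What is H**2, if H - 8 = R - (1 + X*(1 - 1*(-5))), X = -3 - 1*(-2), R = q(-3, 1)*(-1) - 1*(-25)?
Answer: 36481/25 ≈ 1459.2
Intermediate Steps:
q(x, l) = -1/5
R = 126/5 (R = -1/5*(-1) - 1*(-25) = 1/5 + 25 = 126/5 ≈ 25.200)
X = -1 (X = -3 + 2 = -1)
H = 191/5 (H = 8 + (126/5 - (1 - (1 - 1*(-5)))) = 8 + (126/5 - (1 - (1 + 5))) = 8 + (126/5 - (1 - 1*6)) = 8 + (126/5 - (1 - 6)) = 8 + (126/5 - 1*(-5)) = 8 + (126/5 + 5) = 8 + 151/5 = 191/5 ≈ 38.200)
H**2 = (191/5)**2 = 36481/25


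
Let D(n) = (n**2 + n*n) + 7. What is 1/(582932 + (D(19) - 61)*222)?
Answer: 1/731228 ≈ 1.3676e-6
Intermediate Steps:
D(n) = 7 + 2*n**2 (D(n) = (n**2 + n**2) + 7 = 2*n**2 + 7 = 7 + 2*n**2)
1/(582932 + (D(19) - 61)*222) = 1/(582932 + ((7 + 2*19**2) - 61)*222) = 1/(582932 + ((7 + 2*361) - 61)*222) = 1/(582932 + ((7 + 722) - 61)*222) = 1/(582932 + (729 - 61)*222) = 1/(582932 + 668*222) = 1/(582932 + 148296) = 1/731228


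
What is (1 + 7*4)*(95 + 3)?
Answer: 2842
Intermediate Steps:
(1 + 7*4)*(95 + 3) = (1 + 28)*98 = 29*98 = 2842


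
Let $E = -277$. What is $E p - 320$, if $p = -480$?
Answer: $132640$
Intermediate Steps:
$E p - 320 = \left(-277\right) \left(-480\right) - 320 = 132960 - 320 = 132640$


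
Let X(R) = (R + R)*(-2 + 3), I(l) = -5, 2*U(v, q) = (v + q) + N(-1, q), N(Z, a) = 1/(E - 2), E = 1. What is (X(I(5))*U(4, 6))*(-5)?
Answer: 225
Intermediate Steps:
N(Z, a) = -1 (N(Z, a) = 1/(1 - 2) = 1/(-1) = -1)
U(v, q) = -½ + q/2 + v/2 (U(v, q) = ((v + q) - 1)/2 = ((q + v) - 1)/2 = (-1 + q + v)/2 = -½ + q/2 + v/2)
X(R) = 2*R (X(R) = (2*R)*1 = 2*R)
(X(I(5))*U(4, 6))*(-5) = ((2*(-5))*(-½ + (½)*6 + (½)*4))*(-5) = -10*(-½ + 3 + 2)*(-5) = -10*9/2*(-5) = -45*(-5) = 225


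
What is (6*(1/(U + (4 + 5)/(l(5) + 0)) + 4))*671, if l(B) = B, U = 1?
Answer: 122793/7 ≈ 17542.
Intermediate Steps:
(6*(1/(U + (4 + 5)/(l(5) + 0)) + 4))*671 = (6*(1/(1 + (4 + 5)/(5 + 0)) + 4))*671 = (6*(1/(1 + 9/5) + 4))*671 = (6*(1/(14/5) + 4))*671 = (6*(5/14 + 4))*671 = (6*(61/14))*671 = (183/7)*671 = 122793/7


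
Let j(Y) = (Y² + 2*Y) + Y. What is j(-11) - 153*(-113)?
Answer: 17377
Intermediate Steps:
j(Y) = Y² + 3*Y
j(-11) - 153*(-113) = -11*(3 - 11) - 153*(-113) = -11*(-8) + 17289 = 88 + 17289 = 17377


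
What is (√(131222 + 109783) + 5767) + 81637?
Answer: 87404 + √241005 ≈ 87895.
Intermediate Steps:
(√(131222 + 109783) + 5767) + 81637 = (√241005 + 5767) + 81637 = (5767 + √241005) + 81637 = 87404 + √241005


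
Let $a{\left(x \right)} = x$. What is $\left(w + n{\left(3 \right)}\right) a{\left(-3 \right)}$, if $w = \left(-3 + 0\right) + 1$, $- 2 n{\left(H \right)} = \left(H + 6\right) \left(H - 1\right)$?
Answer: $33$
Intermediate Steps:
$n{\left(H \right)} = - \frac{\left(-1 + H\right) \left(6 + H\right)}{2}$ ($n{\left(H \right)} = - \frac{\left(H + 6\right) \left(H - 1\right)}{2} = - \frac{\left(6 + H\right) \left(-1 + H\right)}{2} = - \frac{\left(-1 + H\right) \left(6 + H\right)}{2}$)
$w = -2$ ($w = -3 + 1 = -2$)
$\left(w + n{\left(3 \right)}\right) a{\left(-3 \right)} = \left(-2 - \left(\frac{9}{2} + \frac{9}{2}\right)\right) \left(-3\right) = \left(-2 - 9\right) \left(-3\right) = \left(-11\right) \left(-3\right) = 33$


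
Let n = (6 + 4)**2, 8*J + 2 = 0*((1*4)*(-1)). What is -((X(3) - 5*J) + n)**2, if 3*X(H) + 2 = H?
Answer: -1485961/144 ≈ -10319.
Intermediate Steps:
X(H) = -2/3 + H/3
J = -1/4 (J = -1/4 + (0*((1*4)*(-1)))/8 = -1/4 + (0*(4*(-1)))/8 = -1/4 + (0*(-4))/8 = -1/4 + (1/8)*0 = -1/4 + 0 = -1/4 ≈ -0.25000)
n = 100 (n = 10**2 = 100)
-((X(3) - 5*J) + n)**2 = -(((-2/3 + (1/3)*3) - 5*(-1/4)) + 100)**2 = -(((-2/3 + 1) + 5/4) + 100)**2 = -((1/3 + 5/4) + 100)**2 = -(19/12 + 100)**2 = -(1219/12)**2 = -1*1485961/144 = -1485961/144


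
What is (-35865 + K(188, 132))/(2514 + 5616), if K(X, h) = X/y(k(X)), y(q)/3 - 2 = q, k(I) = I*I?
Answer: -1901526341/431044470 ≈ -4.4114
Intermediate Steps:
k(I) = I²
y(q) = 6 + 3*q
K(X, h) = X/(6 + 3*X²)
(-35865 + K(188, 132))/(2514 + 5616) = (-35865 + (⅓)*188/(2 + 188²))/(2514 + 5616) = (-35865 + (⅓)*188/(2 + 35344))/8130 = (-35865 + (⅓)*188/35346)*(1/8130) = (-35865 + (⅓)*188*(1/35346))*(1/8130) = (-35865 + 94/53019)*(1/8130) = -1901526341/53019*1/8130 = -1901526341/431044470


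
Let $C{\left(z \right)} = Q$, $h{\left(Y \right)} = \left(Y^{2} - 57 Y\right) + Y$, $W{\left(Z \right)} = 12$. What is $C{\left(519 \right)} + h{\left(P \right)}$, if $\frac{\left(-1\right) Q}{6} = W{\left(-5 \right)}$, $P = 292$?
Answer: $68840$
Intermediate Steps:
$h{\left(Y \right)} = Y^{2} - 56 Y$
$Q = -72$ ($Q = \left(-6\right) 12 = -72$)
$C{\left(z \right)} = -72$
$C{\left(519 \right)} + h{\left(P \right)} = -72 + 292 \left(-56 + 292\right) = -72 + 292 \cdot 236 = -72 + 68912 = 68840$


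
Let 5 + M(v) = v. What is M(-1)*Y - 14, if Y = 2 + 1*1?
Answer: -32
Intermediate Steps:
Y = 3 (Y = 2 + 1 = 3)
M(v) = -5 + v
M(-1)*Y - 14 = (-5 - 1)*3 - 14 = -6*3 - 14 = -18 - 14 = -32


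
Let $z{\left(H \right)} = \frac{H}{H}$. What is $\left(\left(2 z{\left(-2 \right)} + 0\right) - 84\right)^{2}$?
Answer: $6724$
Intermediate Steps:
$z{\left(H \right)} = 1$
$\left(\left(2 z{\left(-2 \right)} + 0\right) - 84\right)^{2} = \left(\left(2 \cdot 1 + 0\right) - 84\right)^{2} = \left(\left(2 + 0\right) - 84\right)^{2} = \left(2 - 84\right)^{2} = \left(-82\right)^{2} = 6724$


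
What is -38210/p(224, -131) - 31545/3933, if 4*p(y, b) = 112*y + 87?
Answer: -1631889/115805 ≈ -14.092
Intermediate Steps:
p(y, b) = 87/4 + 28*y (p(y, b) = (112*y + 87)/4 = (87 + 112*y)/4 = 87/4 + 28*y)
-38210/p(224, -131) - 31545/3933 = -38210/(87/4 + 28*224) - 31545/3933 = -38210/(87/4 + 6272) - 31545*1/3933 = -38210/25175/4 - 3505/437 = -38210*4/25175 - 3505/437 = -30568/5035 - 3505/437 = -1631889/115805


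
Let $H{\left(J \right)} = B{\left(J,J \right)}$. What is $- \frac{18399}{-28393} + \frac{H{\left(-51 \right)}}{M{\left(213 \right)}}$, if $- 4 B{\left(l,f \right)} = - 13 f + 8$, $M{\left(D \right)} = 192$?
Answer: $- \frac{4921271}{21805824} \approx -0.22569$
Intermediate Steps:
$B{\left(l,f \right)} = -2 + \frac{13 f}{4}$ ($B{\left(l,f \right)} = - \frac{- 13 f + 8}{4} = - \frac{8 - 13 f}{4} = -2 + \frac{13 f}{4}$)
$H{\left(J \right)} = -2 + \frac{13 J}{4}$
$- \frac{18399}{-28393} + \frac{H{\left(-51 \right)}}{M{\left(213 \right)}} = - \frac{18399}{-28393} + \frac{-2 + \frac{13}{4} \left(-51\right)}{192} = \left(-18399\right) \left(- \frac{1}{28393}\right) + \left(-2 - \frac{663}{4}\right) \frac{1}{192} = \frac{18399}{28393} - \frac{671}{768} = - \frac{4921271}{21805824}$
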